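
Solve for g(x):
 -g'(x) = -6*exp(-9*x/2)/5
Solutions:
 g(x) = C1 - 4*exp(-9*x/2)/15


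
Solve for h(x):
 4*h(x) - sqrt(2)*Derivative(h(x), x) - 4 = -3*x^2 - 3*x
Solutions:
 h(x) = C1*exp(2*sqrt(2)*x) - 3*x^2/4 - 3*x/4 - 3*sqrt(2)*x/8 - 3*sqrt(2)/16 + 13/16


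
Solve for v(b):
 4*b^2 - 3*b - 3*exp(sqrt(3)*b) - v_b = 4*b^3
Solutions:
 v(b) = C1 - b^4 + 4*b^3/3 - 3*b^2/2 - sqrt(3)*exp(sqrt(3)*b)


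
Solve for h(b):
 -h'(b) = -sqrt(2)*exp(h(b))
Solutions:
 h(b) = log(-1/(C1 + sqrt(2)*b))


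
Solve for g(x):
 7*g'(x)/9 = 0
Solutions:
 g(x) = C1


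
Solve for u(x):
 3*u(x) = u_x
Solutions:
 u(x) = C1*exp(3*x)


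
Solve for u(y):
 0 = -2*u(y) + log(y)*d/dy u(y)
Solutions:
 u(y) = C1*exp(2*li(y))


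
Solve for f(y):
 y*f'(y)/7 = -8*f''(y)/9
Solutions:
 f(y) = C1 + C2*erf(3*sqrt(7)*y/28)


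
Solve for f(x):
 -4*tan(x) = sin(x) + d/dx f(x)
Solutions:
 f(x) = C1 + 4*log(cos(x)) + cos(x)


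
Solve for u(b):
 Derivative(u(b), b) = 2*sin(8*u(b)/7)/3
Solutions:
 -2*b/3 + 7*log(cos(8*u(b)/7) - 1)/16 - 7*log(cos(8*u(b)/7) + 1)/16 = C1


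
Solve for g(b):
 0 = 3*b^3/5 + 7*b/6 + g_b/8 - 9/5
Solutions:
 g(b) = C1 - 6*b^4/5 - 14*b^2/3 + 72*b/5


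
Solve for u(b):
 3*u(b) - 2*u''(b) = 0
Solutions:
 u(b) = C1*exp(-sqrt(6)*b/2) + C2*exp(sqrt(6)*b/2)


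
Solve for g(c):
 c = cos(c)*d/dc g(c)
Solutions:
 g(c) = C1 + Integral(c/cos(c), c)


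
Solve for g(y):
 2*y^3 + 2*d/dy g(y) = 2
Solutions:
 g(y) = C1 - y^4/4 + y


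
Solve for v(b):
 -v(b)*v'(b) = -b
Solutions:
 v(b) = -sqrt(C1 + b^2)
 v(b) = sqrt(C1 + b^2)


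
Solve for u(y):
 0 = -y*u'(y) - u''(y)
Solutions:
 u(y) = C1 + C2*erf(sqrt(2)*y/2)


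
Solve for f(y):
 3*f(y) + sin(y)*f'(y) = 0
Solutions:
 f(y) = C1*(cos(y) + 1)^(3/2)/(cos(y) - 1)^(3/2)


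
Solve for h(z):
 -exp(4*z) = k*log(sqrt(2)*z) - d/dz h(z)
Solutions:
 h(z) = C1 + k*z*log(z) + k*z*(-1 + log(2)/2) + exp(4*z)/4


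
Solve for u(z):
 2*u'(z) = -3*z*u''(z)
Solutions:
 u(z) = C1 + C2*z^(1/3)


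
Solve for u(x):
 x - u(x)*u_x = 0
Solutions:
 u(x) = -sqrt(C1 + x^2)
 u(x) = sqrt(C1 + x^2)


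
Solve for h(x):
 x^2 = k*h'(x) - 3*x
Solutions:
 h(x) = C1 + x^3/(3*k) + 3*x^2/(2*k)


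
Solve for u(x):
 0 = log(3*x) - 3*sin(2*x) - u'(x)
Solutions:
 u(x) = C1 + x*log(x) - x + x*log(3) + 3*cos(2*x)/2


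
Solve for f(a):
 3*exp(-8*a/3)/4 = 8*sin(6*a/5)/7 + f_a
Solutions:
 f(a) = C1 + 20*cos(6*a/5)/21 - 9*exp(-8*a/3)/32


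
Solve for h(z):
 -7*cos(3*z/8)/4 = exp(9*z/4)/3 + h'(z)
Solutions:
 h(z) = C1 - 4*exp(9*z/4)/27 - 14*sin(3*z/8)/3


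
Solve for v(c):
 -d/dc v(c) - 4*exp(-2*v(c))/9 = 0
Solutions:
 v(c) = log(-sqrt(C1 - 8*c)) - log(3)
 v(c) = log(C1 - 8*c)/2 - log(3)


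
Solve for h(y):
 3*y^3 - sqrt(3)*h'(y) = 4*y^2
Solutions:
 h(y) = C1 + sqrt(3)*y^4/4 - 4*sqrt(3)*y^3/9


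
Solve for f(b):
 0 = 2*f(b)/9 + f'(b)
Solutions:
 f(b) = C1*exp(-2*b/9)


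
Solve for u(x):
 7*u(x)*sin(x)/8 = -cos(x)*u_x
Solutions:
 u(x) = C1*cos(x)^(7/8)


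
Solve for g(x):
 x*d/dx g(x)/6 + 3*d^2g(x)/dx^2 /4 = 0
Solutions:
 g(x) = C1 + C2*erf(x/3)


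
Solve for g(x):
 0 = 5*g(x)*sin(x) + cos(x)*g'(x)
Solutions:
 g(x) = C1*cos(x)^5


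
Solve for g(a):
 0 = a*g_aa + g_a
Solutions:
 g(a) = C1 + C2*log(a)


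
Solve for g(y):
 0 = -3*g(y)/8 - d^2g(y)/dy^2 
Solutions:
 g(y) = C1*sin(sqrt(6)*y/4) + C2*cos(sqrt(6)*y/4)


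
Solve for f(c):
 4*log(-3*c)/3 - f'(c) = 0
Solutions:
 f(c) = C1 + 4*c*log(-c)/3 + 4*c*(-1 + log(3))/3


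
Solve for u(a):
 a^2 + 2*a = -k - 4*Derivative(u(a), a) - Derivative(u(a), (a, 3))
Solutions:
 u(a) = C1 + C2*sin(2*a) + C3*cos(2*a) - a^3/12 - a^2/4 - a*k/4 + a/8


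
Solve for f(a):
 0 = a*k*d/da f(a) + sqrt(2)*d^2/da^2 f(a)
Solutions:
 f(a) = Piecewise((-2^(3/4)*sqrt(pi)*C1*erf(2^(1/4)*a*sqrt(k)/2)/(2*sqrt(k)) - C2, (k > 0) | (k < 0)), (-C1*a - C2, True))


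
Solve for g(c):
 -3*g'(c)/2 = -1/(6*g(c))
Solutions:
 g(c) = -sqrt(C1 + 2*c)/3
 g(c) = sqrt(C1 + 2*c)/3


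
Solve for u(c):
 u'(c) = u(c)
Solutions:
 u(c) = C1*exp(c)


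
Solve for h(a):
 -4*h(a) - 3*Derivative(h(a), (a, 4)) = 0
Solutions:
 h(a) = (C1*sin(3^(3/4)*a/3) + C2*cos(3^(3/4)*a/3))*exp(-3^(3/4)*a/3) + (C3*sin(3^(3/4)*a/3) + C4*cos(3^(3/4)*a/3))*exp(3^(3/4)*a/3)


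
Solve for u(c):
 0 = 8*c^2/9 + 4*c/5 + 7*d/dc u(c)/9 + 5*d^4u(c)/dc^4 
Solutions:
 u(c) = C1 + C4*exp(-525^(1/3)*c/15) - 8*c^3/21 - 18*c^2/35 + (C2*sin(175^(1/3)*3^(5/6)*c/30) + C3*cos(175^(1/3)*3^(5/6)*c/30))*exp(525^(1/3)*c/30)


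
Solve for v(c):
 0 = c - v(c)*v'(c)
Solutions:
 v(c) = -sqrt(C1 + c^2)
 v(c) = sqrt(C1 + c^2)


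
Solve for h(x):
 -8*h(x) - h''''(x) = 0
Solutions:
 h(x) = (C1*sin(2^(1/4)*x) + C2*cos(2^(1/4)*x))*exp(-2^(1/4)*x) + (C3*sin(2^(1/4)*x) + C4*cos(2^(1/4)*x))*exp(2^(1/4)*x)


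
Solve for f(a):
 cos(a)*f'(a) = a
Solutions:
 f(a) = C1 + Integral(a/cos(a), a)


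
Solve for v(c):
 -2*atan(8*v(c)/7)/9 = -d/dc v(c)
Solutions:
 Integral(1/atan(8*_y/7), (_y, v(c))) = C1 + 2*c/9


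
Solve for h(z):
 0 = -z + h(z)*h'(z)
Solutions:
 h(z) = -sqrt(C1 + z^2)
 h(z) = sqrt(C1 + z^2)


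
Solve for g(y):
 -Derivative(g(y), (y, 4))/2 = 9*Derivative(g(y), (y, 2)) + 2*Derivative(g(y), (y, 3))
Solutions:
 g(y) = C1 + C2*y + (C3*sin(sqrt(14)*y) + C4*cos(sqrt(14)*y))*exp(-2*y)


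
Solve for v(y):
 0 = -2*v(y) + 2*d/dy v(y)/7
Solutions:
 v(y) = C1*exp(7*y)


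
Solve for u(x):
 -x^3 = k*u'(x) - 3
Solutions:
 u(x) = C1 - x^4/(4*k) + 3*x/k


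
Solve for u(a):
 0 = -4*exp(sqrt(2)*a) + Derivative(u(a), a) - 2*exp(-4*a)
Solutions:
 u(a) = C1 + 2*sqrt(2)*exp(sqrt(2)*a) - exp(-4*a)/2


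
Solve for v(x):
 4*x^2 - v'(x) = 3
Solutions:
 v(x) = C1 + 4*x^3/3 - 3*x


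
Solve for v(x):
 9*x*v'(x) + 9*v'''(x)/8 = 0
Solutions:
 v(x) = C1 + Integral(C2*airyai(-2*x) + C3*airybi(-2*x), x)


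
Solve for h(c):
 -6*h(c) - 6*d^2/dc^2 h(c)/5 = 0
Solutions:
 h(c) = C1*sin(sqrt(5)*c) + C2*cos(sqrt(5)*c)


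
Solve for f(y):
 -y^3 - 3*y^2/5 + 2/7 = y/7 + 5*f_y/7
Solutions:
 f(y) = C1 - 7*y^4/20 - 7*y^3/25 - y^2/10 + 2*y/5


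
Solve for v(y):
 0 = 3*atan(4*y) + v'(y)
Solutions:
 v(y) = C1 - 3*y*atan(4*y) + 3*log(16*y^2 + 1)/8


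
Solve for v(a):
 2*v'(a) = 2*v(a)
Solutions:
 v(a) = C1*exp(a)


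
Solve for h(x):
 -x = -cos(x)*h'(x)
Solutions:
 h(x) = C1 + Integral(x/cos(x), x)


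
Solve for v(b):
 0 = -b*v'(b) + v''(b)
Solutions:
 v(b) = C1 + C2*erfi(sqrt(2)*b/2)


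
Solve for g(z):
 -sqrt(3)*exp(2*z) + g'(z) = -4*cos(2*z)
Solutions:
 g(z) = C1 + sqrt(3)*exp(2*z)/2 - 2*sin(2*z)


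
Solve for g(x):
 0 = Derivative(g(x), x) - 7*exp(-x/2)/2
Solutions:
 g(x) = C1 - 7*exp(-x/2)


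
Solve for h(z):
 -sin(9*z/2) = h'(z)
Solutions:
 h(z) = C1 + 2*cos(9*z/2)/9


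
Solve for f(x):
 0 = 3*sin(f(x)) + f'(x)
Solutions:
 f(x) = -acos((-C1 - exp(6*x))/(C1 - exp(6*x))) + 2*pi
 f(x) = acos((-C1 - exp(6*x))/(C1 - exp(6*x)))


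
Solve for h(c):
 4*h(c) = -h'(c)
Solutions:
 h(c) = C1*exp(-4*c)


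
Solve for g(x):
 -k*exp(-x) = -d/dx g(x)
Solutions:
 g(x) = C1 - k*exp(-x)


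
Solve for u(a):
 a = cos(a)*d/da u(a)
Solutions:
 u(a) = C1 + Integral(a/cos(a), a)


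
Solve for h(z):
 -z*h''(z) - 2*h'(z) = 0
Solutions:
 h(z) = C1 + C2/z


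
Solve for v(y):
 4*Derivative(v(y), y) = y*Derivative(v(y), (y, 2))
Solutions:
 v(y) = C1 + C2*y^5


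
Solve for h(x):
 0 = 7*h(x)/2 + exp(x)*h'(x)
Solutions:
 h(x) = C1*exp(7*exp(-x)/2)


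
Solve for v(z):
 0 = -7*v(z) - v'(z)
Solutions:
 v(z) = C1*exp(-7*z)


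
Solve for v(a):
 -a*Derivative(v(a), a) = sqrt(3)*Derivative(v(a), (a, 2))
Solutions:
 v(a) = C1 + C2*erf(sqrt(2)*3^(3/4)*a/6)


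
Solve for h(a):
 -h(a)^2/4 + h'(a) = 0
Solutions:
 h(a) = -4/(C1 + a)


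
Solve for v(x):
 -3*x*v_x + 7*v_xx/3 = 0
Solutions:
 v(x) = C1 + C2*erfi(3*sqrt(14)*x/14)


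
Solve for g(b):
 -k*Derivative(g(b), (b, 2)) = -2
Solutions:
 g(b) = C1 + C2*b + b^2/k


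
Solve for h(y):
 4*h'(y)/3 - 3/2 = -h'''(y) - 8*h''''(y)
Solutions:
 h(y) = C1 + C2*exp(y*(-2 + (48*sqrt(577) + 1153)^(-1/3) + (48*sqrt(577) + 1153)^(1/3))/48)*sin(sqrt(3)*y*(-(48*sqrt(577) + 1153)^(1/3) + (48*sqrt(577) + 1153)^(-1/3))/48) + C3*exp(y*(-2 + (48*sqrt(577) + 1153)^(-1/3) + (48*sqrt(577) + 1153)^(1/3))/48)*cos(sqrt(3)*y*(-(48*sqrt(577) + 1153)^(1/3) + (48*sqrt(577) + 1153)^(-1/3))/48) + C4*exp(-y*((48*sqrt(577) + 1153)^(-1/3) + 1 + (48*sqrt(577) + 1153)^(1/3))/24) + 9*y/8


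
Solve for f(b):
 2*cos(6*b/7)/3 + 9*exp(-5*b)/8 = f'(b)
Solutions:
 f(b) = C1 + 7*sin(6*b/7)/9 - 9*exp(-5*b)/40


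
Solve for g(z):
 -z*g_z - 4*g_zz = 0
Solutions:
 g(z) = C1 + C2*erf(sqrt(2)*z/4)


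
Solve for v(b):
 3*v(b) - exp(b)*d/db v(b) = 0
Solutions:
 v(b) = C1*exp(-3*exp(-b))


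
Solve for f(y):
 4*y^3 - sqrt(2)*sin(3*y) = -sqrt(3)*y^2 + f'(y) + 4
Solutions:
 f(y) = C1 + y^4 + sqrt(3)*y^3/3 - 4*y + sqrt(2)*cos(3*y)/3


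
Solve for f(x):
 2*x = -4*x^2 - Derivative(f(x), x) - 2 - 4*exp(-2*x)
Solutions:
 f(x) = C1 - 4*x^3/3 - x^2 - 2*x + 2*exp(-2*x)


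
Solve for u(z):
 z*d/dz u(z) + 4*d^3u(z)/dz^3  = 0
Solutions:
 u(z) = C1 + Integral(C2*airyai(-2^(1/3)*z/2) + C3*airybi(-2^(1/3)*z/2), z)


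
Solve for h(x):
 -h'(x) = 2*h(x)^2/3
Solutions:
 h(x) = 3/(C1 + 2*x)


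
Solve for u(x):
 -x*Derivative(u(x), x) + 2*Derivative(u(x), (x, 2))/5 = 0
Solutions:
 u(x) = C1 + C2*erfi(sqrt(5)*x/2)


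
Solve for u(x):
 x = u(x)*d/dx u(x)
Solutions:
 u(x) = -sqrt(C1 + x^2)
 u(x) = sqrt(C1 + x^2)


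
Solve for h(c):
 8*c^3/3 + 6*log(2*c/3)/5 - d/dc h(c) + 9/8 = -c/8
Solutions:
 h(c) = C1 + 2*c^4/3 + c^2/16 + 6*c*log(c)/5 - 6*c*log(3)/5 - 3*c/40 + 6*c*log(2)/5


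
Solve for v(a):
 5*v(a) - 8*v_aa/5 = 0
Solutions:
 v(a) = C1*exp(-5*sqrt(2)*a/4) + C2*exp(5*sqrt(2)*a/4)


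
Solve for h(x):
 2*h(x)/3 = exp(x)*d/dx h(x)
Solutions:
 h(x) = C1*exp(-2*exp(-x)/3)


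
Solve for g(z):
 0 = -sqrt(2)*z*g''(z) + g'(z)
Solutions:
 g(z) = C1 + C2*z^(sqrt(2)/2 + 1)


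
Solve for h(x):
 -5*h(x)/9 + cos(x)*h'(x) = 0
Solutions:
 h(x) = C1*(sin(x) + 1)^(5/18)/(sin(x) - 1)^(5/18)


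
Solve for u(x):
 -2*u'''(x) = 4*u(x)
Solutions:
 u(x) = C3*exp(-2^(1/3)*x) + (C1*sin(2^(1/3)*sqrt(3)*x/2) + C2*cos(2^(1/3)*sqrt(3)*x/2))*exp(2^(1/3)*x/2)


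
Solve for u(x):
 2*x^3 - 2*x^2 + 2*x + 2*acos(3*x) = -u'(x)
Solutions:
 u(x) = C1 - x^4/2 + 2*x^3/3 - x^2 - 2*x*acos(3*x) + 2*sqrt(1 - 9*x^2)/3


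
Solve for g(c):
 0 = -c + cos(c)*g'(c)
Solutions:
 g(c) = C1 + Integral(c/cos(c), c)


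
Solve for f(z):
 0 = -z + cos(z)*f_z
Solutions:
 f(z) = C1 + Integral(z/cos(z), z)


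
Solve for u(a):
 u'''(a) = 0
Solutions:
 u(a) = C1 + C2*a + C3*a^2


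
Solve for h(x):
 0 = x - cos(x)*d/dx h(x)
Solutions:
 h(x) = C1 + Integral(x/cos(x), x)


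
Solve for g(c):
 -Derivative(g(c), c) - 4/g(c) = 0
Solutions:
 g(c) = -sqrt(C1 - 8*c)
 g(c) = sqrt(C1 - 8*c)


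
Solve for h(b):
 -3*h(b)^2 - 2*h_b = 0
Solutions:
 h(b) = 2/(C1 + 3*b)


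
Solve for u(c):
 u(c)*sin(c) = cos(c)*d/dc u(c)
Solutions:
 u(c) = C1/cos(c)


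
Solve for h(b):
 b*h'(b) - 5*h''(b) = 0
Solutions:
 h(b) = C1 + C2*erfi(sqrt(10)*b/10)


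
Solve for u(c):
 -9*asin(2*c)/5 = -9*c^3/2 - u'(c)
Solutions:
 u(c) = C1 - 9*c^4/8 + 9*c*asin(2*c)/5 + 9*sqrt(1 - 4*c^2)/10


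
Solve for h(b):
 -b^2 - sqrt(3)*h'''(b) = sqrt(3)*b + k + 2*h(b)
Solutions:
 h(b) = C3*exp(-2^(1/3)*3^(5/6)*b/3) - b^2/2 - sqrt(3)*b/2 - k/2 + (C1*sin(6^(1/3)*b/2) + C2*cos(6^(1/3)*b/2))*exp(2^(1/3)*3^(5/6)*b/6)


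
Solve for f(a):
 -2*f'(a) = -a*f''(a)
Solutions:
 f(a) = C1 + C2*a^3


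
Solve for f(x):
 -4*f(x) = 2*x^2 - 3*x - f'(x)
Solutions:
 f(x) = C1*exp(4*x) - x^2/2 + x/2 + 1/8


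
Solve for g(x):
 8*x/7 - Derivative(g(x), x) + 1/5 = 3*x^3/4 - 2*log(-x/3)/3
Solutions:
 g(x) = C1 - 3*x^4/16 + 4*x^2/7 + 2*x*log(-x)/3 + x*(-10*log(3) - 7)/15


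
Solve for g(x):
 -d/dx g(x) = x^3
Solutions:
 g(x) = C1 - x^4/4


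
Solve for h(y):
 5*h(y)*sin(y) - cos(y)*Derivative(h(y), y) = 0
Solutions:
 h(y) = C1/cos(y)^5


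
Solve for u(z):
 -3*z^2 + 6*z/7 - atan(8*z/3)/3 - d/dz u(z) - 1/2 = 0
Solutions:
 u(z) = C1 - z^3 + 3*z^2/7 - z*atan(8*z/3)/3 - z/2 + log(64*z^2 + 9)/16


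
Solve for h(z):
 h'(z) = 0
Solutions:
 h(z) = C1


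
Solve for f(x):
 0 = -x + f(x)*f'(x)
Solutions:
 f(x) = -sqrt(C1 + x^2)
 f(x) = sqrt(C1 + x^2)


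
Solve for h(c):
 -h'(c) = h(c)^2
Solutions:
 h(c) = 1/(C1 + c)


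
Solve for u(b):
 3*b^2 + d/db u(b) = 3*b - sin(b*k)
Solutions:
 u(b) = C1 - b^3 + 3*b^2/2 + cos(b*k)/k


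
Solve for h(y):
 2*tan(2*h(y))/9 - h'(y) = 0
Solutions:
 h(y) = -asin(C1*exp(4*y/9))/2 + pi/2
 h(y) = asin(C1*exp(4*y/9))/2


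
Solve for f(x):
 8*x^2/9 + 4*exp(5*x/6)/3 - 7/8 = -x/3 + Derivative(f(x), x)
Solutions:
 f(x) = C1 + 8*x^3/27 + x^2/6 - 7*x/8 + 8*exp(5*x/6)/5


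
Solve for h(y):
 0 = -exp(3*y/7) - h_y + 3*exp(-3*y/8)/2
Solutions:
 h(y) = C1 - 7*exp(3*y/7)/3 - 4*exp(-3*y/8)


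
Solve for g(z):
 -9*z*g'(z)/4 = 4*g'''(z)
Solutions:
 g(z) = C1 + Integral(C2*airyai(-6^(2/3)*z/4) + C3*airybi(-6^(2/3)*z/4), z)


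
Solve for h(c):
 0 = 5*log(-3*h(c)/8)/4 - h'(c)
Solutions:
 -4*Integral(1/(log(-_y) - 3*log(2) + log(3)), (_y, h(c)))/5 = C1 - c


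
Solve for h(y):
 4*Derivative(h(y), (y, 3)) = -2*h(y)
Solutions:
 h(y) = C3*exp(-2^(2/3)*y/2) + (C1*sin(2^(2/3)*sqrt(3)*y/4) + C2*cos(2^(2/3)*sqrt(3)*y/4))*exp(2^(2/3)*y/4)


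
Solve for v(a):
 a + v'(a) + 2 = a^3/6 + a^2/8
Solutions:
 v(a) = C1 + a^4/24 + a^3/24 - a^2/2 - 2*a


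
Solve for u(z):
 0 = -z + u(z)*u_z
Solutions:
 u(z) = -sqrt(C1 + z^2)
 u(z) = sqrt(C1 + z^2)


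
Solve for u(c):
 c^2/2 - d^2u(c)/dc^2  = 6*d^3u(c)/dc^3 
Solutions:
 u(c) = C1 + C2*c + C3*exp(-c/6) + c^4/24 - c^3 + 18*c^2


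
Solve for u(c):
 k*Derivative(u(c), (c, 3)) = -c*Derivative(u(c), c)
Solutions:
 u(c) = C1 + Integral(C2*airyai(c*(-1/k)^(1/3)) + C3*airybi(c*(-1/k)^(1/3)), c)


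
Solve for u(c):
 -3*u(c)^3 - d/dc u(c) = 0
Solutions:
 u(c) = -sqrt(2)*sqrt(-1/(C1 - 3*c))/2
 u(c) = sqrt(2)*sqrt(-1/(C1 - 3*c))/2


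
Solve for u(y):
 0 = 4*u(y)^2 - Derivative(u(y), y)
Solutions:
 u(y) = -1/(C1 + 4*y)


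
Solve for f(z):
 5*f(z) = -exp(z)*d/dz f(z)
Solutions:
 f(z) = C1*exp(5*exp(-z))


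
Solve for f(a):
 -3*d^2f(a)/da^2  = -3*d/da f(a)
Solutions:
 f(a) = C1 + C2*exp(a)


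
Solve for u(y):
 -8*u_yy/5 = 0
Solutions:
 u(y) = C1 + C2*y


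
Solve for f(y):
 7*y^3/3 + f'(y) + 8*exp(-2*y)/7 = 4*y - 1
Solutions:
 f(y) = C1 - 7*y^4/12 + 2*y^2 - y + 4*exp(-2*y)/7


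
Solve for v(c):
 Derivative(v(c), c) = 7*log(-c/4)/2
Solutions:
 v(c) = C1 + 7*c*log(-c)/2 + c*(-7*log(2) - 7/2)


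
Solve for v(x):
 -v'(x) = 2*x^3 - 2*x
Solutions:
 v(x) = C1 - x^4/2 + x^2


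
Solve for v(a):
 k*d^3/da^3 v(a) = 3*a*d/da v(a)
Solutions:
 v(a) = C1 + Integral(C2*airyai(3^(1/3)*a*(1/k)^(1/3)) + C3*airybi(3^(1/3)*a*(1/k)^(1/3)), a)


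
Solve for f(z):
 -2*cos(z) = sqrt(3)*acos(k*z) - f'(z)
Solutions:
 f(z) = C1 + sqrt(3)*Piecewise((z*acos(k*z) - sqrt(-k^2*z^2 + 1)/k, Ne(k, 0)), (pi*z/2, True)) + 2*sin(z)


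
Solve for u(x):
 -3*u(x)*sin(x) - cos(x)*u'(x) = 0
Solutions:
 u(x) = C1*cos(x)^3


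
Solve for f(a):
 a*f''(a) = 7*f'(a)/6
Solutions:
 f(a) = C1 + C2*a^(13/6)


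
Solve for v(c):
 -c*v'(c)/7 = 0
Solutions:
 v(c) = C1


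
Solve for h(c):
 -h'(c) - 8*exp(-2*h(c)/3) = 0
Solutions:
 h(c) = 3*log(-sqrt(C1 - 8*c)) - 3*log(3) + 3*log(6)/2
 h(c) = 3*log(C1 - 8*c)/2 - 3*log(3) + 3*log(6)/2


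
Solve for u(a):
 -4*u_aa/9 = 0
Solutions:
 u(a) = C1 + C2*a


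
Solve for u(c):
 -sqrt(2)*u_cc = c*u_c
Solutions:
 u(c) = C1 + C2*erf(2^(1/4)*c/2)


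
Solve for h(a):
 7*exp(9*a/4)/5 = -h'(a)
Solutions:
 h(a) = C1 - 28*exp(9*a/4)/45


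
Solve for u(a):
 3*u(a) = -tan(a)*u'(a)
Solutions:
 u(a) = C1/sin(a)^3


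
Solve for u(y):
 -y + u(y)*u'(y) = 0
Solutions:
 u(y) = -sqrt(C1 + y^2)
 u(y) = sqrt(C1 + y^2)


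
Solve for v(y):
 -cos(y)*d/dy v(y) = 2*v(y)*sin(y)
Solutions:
 v(y) = C1*cos(y)^2


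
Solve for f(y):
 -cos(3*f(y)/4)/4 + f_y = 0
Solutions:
 -y/4 - 2*log(sin(3*f(y)/4) - 1)/3 + 2*log(sin(3*f(y)/4) + 1)/3 = C1


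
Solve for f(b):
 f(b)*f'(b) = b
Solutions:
 f(b) = -sqrt(C1 + b^2)
 f(b) = sqrt(C1 + b^2)


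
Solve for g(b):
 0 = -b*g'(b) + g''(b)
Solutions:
 g(b) = C1 + C2*erfi(sqrt(2)*b/2)


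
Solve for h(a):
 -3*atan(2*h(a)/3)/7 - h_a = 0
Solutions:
 Integral(1/atan(2*_y/3), (_y, h(a))) = C1 - 3*a/7


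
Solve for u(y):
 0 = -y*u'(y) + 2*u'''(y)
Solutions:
 u(y) = C1 + Integral(C2*airyai(2^(2/3)*y/2) + C3*airybi(2^(2/3)*y/2), y)


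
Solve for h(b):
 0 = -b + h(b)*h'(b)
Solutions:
 h(b) = -sqrt(C1 + b^2)
 h(b) = sqrt(C1 + b^2)


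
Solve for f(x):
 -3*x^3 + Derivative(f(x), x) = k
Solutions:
 f(x) = C1 + k*x + 3*x^4/4


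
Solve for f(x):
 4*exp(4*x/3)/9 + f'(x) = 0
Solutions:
 f(x) = C1 - exp(4*x/3)/3


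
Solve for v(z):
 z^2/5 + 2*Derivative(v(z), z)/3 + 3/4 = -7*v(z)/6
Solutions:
 v(z) = C1*exp(-7*z/4) - 6*z^2/35 + 48*z/245 - 2589/3430


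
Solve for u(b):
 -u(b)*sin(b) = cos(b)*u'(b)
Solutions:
 u(b) = C1*cos(b)


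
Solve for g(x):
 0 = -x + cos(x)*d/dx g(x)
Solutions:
 g(x) = C1 + Integral(x/cos(x), x)


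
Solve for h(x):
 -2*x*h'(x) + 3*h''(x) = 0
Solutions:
 h(x) = C1 + C2*erfi(sqrt(3)*x/3)


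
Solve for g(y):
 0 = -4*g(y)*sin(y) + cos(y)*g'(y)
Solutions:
 g(y) = C1/cos(y)^4


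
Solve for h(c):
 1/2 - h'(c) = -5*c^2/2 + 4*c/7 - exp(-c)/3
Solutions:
 h(c) = C1 + 5*c^3/6 - 2*c^2/7 + c/2 - exp(-c)/3


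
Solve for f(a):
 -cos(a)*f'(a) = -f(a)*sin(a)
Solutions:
 f(a) = C1/cos(a)


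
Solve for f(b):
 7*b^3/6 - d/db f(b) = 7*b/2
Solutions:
 f(b) = C1 + 7*b^4/24 - 7*b^2/4


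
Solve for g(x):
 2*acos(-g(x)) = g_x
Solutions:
 Integral(1/acos(-_y), (_y, g(x))) = C1 + 2*x


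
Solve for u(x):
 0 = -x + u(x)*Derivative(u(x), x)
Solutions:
 u(x) = -sqrt(C1 + x^2)
 u(x) = sqrt(C1 + x^2)


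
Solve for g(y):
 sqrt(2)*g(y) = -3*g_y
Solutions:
 g(y) = C1*exp(-sqrt(2)*y/3)


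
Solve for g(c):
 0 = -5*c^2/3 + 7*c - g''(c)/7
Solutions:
 g(c) = C1 + C2*c - 35*c^4/36 + 49*c^3/6


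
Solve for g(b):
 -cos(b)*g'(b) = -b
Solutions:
 g(b) = C1 + Integral(b/cos(b), b)


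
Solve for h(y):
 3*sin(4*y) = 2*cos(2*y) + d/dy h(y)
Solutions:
 h(y) = C1 - sin(2*y) - 3*cos(4*y)/4


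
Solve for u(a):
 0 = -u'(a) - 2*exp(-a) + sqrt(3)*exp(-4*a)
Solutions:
 u(a) = C1 + 2*exp(-a) - sqrt(3)*exp(-4*a)/4


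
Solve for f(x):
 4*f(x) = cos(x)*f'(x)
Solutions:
 f(x) = C1*(sin(x)^2 + 2*sin(x) + 1)/(sin(x)^2 - 2*sin(x) + 1)


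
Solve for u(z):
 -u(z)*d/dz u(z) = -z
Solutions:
 u(z) = -sqrt(C1 + z^2)
 u(z) = sqrt(C1 + z^2)


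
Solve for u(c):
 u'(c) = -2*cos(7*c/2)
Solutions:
 u(c) = C1 - 4*sin(7*c/2)/7


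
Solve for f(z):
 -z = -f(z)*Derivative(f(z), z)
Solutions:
 f(z) = -sqrt(C1 + z^2)
 f(z) = sqrt(C1 + z^2)


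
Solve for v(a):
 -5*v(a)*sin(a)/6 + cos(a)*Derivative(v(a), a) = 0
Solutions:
 v(a) = C1/cos(a)^(5/6)


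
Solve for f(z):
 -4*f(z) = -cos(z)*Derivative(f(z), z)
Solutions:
 f(z) = C1*(sin(z)^2 + 2*sin(z) + 1)/(sin(z)^2 - 2*sin(z) + 1)


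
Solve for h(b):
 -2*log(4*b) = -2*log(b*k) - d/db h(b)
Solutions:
 h(b) = C1 + 2*b*(-log(k) + 2*log(2))


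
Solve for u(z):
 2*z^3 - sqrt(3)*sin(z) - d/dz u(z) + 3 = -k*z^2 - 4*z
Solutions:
 u(z) = C1 + k*z^3/3 + z^4/2 + 2*z^2 + 3*z + sqrt(3)*cos(z)


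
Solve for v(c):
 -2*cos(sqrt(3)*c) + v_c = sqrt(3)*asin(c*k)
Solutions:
 v(c) = C1 + sqrt(3)*Piecewise((c*asin(c*k) + sqrt(-c^2*k^2 + 1)/k, Ne(k, 0)), (0, True)) + 2*sqrt(3)*sin(sqrt(3)*c)/3


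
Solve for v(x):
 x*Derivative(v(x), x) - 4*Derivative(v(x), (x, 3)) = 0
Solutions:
 v(x) = C1 + Integral(C2*airyai(2^(1/3)*x/2) + C3*airybi(2^(1/3)*x/2), x)


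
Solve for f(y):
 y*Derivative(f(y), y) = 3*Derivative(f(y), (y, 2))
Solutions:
 f(y) = C1 + C2*erfi(sqrt(6)*y/6)


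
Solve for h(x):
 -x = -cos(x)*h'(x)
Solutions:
 h(x) = C1 + Integral(x/cos(x), x)


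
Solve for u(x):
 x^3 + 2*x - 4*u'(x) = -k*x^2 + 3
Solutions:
 u(x) = C1 + k*x^3/12 + x^4/16 + x^2/4 - 3*x/4


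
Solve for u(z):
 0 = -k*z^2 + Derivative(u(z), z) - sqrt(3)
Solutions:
 u(z) = C1 + k*z^3/3 + sqrt(3)*z


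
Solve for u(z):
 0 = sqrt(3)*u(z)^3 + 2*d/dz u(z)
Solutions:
 u(z) = -sqrt(-1/(C1 - sqrt(3)*z))
 u(z) = sqrt(-1/(C1 - sqrt(3)*z))


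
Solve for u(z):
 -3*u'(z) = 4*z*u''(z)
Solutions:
 u(z) = C1 + C2*z^(1/4)


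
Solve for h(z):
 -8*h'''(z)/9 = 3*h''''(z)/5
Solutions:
 h(z) = C1 + C2*z + C3*z^2 + C4*exp(-40*z/27)


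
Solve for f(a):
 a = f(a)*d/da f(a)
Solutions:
 f(a) = -sqrt(C1 + a^2)
 f(a) = sqrt(C1 + a^2)


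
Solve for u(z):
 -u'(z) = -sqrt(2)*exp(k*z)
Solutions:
 u(z) = C1 + sqrt(2)*exp(k*z)/k


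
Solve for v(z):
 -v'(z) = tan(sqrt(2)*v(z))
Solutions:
 v(z) = sqrt(2)*(pi - asin(C1*exp(-sqrt(2)*z)))/2
 v(z) = sqrt(2)*asin(C1*exp(-sqrt(2)*z))/2


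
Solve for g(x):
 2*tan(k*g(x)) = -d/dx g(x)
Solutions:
 g(x) = Piecewise((-asin(exp(C1*k - 2*k*x))/k + pi/k, Ne(k, 0)), (nan, True))
 g(x) = Piecewise((asin(exp(C1*k - 2*k*x))/k, Ne(k, 0)), (nan, True))


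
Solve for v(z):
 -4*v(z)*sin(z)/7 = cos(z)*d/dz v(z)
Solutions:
 v(z) = C1*cos(z)^(4/7)


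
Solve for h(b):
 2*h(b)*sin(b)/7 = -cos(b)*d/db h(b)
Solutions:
 h(b) = C1*cos(b)^(2/7)


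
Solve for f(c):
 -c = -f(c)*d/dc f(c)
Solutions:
 f(c) = -sqrt(C1 + c^2)
 f(c) = sqrt(C1 + c^2)


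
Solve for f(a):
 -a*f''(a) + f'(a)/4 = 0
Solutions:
 f(a) = C1 + C2*a^(5/4)


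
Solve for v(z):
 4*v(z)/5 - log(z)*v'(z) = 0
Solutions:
 v(z) = C1*exp(4*li(z)/5)


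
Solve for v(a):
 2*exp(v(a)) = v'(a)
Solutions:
 v(a) = log(-1/(C1 + 2*a))


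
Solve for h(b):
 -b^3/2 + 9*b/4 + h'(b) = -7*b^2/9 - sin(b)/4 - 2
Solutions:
 h(b) = C1 + b^4/8 - 7*b^3/27 - 9*b^2/8 - 2*b + cos(b)/4


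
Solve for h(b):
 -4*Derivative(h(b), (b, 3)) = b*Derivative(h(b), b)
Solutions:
 h(b) = C1 + Integral(C2*airyai(-2^(1/3)*b/2) + C3*airybi(-2^(1/3)*b/2), b)


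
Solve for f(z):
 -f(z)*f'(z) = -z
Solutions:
 f(z) = -sqrt(C1 + z^2)
 f(z) = sqrt(C1 + z^2)


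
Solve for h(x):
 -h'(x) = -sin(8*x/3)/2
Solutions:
 h(x) = C1 - 3*cos(8*x/3)/16


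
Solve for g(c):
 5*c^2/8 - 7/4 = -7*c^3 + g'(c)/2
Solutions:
 g(c) = C1 + 7*c^4/2 + 5*c^3/12 - 7*c/2


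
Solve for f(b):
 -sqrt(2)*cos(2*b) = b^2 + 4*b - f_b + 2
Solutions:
 f(b) = C1 + b^3/3 + 2*b^2 + 2*b + sqrt(2)*sin(2*b)/2


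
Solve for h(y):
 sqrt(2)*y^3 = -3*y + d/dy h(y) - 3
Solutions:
 h(y) = C1 + sqrt(2)*y^4/4 + 3*y^2/2 + 3*y


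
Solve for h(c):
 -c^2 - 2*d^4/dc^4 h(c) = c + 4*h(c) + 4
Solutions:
 h(c) = -c^2/4 - c/4 + (C1*sin(2^(3/4)*c/2) + C2*cos(2^(3/4)*c/2))*exp(-2^(3/4)*c/2) + (C3*sin(2^(3/4)*c/2) + C4*cos(2^(3/4)*c/2))*exp(2^(3/4)*c/2) - 1


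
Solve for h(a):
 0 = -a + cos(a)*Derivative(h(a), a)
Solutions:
 h(a) = C1 + Integral(a/cos(a), a)


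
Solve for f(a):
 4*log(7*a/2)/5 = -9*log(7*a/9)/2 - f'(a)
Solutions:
 f(a) = C1 - 53*a*log(a)/10 - 53*a*log(7)/10 + 4*a*log(2)/5 + 53*a/10 + 9*a*log(3)


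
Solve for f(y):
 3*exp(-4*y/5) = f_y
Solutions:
 f(y) = C1 - 15*exp(-4*y/5)/4


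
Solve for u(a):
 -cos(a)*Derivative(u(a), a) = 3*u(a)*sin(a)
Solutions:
 u(a) = C1*cos(a)^3


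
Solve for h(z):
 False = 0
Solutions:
 h(z) = C1 + zoo*z - log(cos(z))/2


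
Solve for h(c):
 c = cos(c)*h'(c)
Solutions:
 h(c) = C1 + Integral(c/cos(c), c)


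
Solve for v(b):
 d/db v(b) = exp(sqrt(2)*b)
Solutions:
 v(b) = C1 + sqrt(2)*exp(sqrt(2)*b)/2


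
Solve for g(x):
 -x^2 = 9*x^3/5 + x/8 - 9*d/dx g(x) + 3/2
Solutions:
 g(x) = C1 + x^4/20 + x^3/27 + x^2/144 + x/6


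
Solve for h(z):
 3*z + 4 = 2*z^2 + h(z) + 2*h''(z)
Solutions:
 h(z) = C1*sin(sqrt(2)*z/2) + C2*cos(sqrt(2)*z/2) - 2*z^2 + 3*z + 12


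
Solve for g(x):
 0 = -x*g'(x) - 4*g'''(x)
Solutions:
 g(x) = C1 + Integral(C2*airyai(-2^(1/3)*x/2) + C3*airybi(-2^(1/3)*x/2), x)


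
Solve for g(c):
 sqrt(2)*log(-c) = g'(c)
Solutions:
 g(c) = C1 + sqrt(2)*c*log(-c) - sqrt(2)*c


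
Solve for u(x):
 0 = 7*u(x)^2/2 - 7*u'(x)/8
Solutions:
 u(x) = -1/(C1 + 4*x)


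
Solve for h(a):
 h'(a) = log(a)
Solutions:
 h(a) = C1 + a*log(a) - a


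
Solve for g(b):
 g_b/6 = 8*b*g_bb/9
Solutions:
 g(b) = C1 + C2*b^(19/16)


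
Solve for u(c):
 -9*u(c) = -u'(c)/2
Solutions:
 u(c) = C1*exp(18*c)


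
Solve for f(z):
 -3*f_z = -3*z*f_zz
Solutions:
 f(z) = C1 + C2*z^2


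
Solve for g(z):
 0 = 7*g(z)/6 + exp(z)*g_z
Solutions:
 g(z) = C1*exp(7*exp(-z)/6)


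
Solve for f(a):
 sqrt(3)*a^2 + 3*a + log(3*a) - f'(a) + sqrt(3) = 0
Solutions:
 f(a) = C1 + sqrt(3)*a^3/3 + 3*a^2/2 + a*log(a) - a + a*log(3) + sqrt(3)*a


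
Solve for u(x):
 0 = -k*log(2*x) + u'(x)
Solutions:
 u(x) = C1 + k*x*log(x) - k*x + k*x*log(2)


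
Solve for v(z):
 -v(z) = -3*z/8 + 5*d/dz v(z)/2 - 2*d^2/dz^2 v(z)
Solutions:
 v(z) = C1*exp(z*(5 - sqrt(57))/8) + C2*exp(z*(5 + sqrt(57))/8) + 3*z/8 - 15/16


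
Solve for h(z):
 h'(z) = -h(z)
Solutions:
 h(z) = C1*exp(-z)


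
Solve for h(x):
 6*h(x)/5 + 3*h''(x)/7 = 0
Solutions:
 h(x) = C1*sin(sqrt(70)*x/5) + C2*cos(sqrt(70)*x/5)


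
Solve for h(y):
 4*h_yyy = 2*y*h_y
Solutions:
 h(y) = C1 + Integral(C2*airyai(2^(2/3)*y/2) + C3*airybi(2^(2/3)*y/2), y)


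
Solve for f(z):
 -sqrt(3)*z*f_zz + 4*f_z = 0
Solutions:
 f(z) = C1 + C2*z^(1 + 4*sqrt(3)/3)


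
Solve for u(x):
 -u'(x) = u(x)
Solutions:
 u(x) = C1*exp(-x)


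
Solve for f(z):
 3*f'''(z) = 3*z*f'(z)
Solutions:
 f(z) = C1 + Integral(C2*airyai(z) + C3*airybi(z), z)


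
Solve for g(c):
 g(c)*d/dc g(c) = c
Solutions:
 g(c) = -sqrt(C1 + c^2)
 g(c) = sqrt(C1 + c^2)


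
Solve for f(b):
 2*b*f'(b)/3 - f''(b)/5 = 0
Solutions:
 f(b) = C1 + C2*erfi(sqrt(15)*b/3)


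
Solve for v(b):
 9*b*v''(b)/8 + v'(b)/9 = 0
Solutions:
 v(b) = C1 + C2*b^(73/81)


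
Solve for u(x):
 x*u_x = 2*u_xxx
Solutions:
 u(x) = C1 + Integral(C2*airyai(2^(2/3)*x/2) + C3*airybi(2^(2/3)*x/2), x)


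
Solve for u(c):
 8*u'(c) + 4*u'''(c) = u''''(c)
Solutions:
 u(c) = C1 + C2*exp(c*(-2^(2/3)*(3*sqrt(177) + 43)^(1/3) - 8*2^(1/3)/(3*sqrt(177) + 43)^(1/3) + 8)/6)*sin(2^(1/3)*sqrt(3)*c*(-2^(1/3)*(3*sqrt(177) + 43)^(1/3) + 8/(3*sqrt(177) + 43)^(1/3))/6) + C3*exp(c*(-2^(2/3)*(3*sqrt(177) + 43)^(1/3) - 8*2^(1/3)/(3*sqrt(177) + 43)^(1/3) + 8)/6)*cos(2^(1/3)*sqrt(3)*c*(-2^(1/3)*(3*sqrt(177) + 43)^(1/3) + 8/(3*sqrt(177) + 43)^(1/3))/6) + C4*exp(c*(8*2^(1/3)/(3*sqrt(177) + 43)^(1/3) + 4 + 2^(2/3)*(3*sqrt(177) + 43)^(1/3))/3)


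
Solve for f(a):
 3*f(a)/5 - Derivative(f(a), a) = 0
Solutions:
 f(a) = C1*exp(3*a/5)


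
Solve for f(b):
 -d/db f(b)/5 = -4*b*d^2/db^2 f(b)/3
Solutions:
 f(b) = C1 + C2*b^(23/20)


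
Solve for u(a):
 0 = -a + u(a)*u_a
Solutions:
 u(a) = -sqrt(C1 + a^2)
 u(a) = sqrt(C1 + a^2)


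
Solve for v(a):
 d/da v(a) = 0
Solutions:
 v(a) = C1


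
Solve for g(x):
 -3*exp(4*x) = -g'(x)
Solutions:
 g(x) = C1 + 3*exp(4*x)/4


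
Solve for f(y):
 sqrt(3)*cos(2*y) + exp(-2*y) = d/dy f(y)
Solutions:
 f(y) = C1 + sqrt(3)*sin(2*y)/2 - exp(-2*y)/2


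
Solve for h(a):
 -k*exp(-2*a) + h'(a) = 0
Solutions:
 h(a) = C1 - k*exp(-2*a)/2


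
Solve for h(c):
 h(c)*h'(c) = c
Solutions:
 h(c) = -sqrt(C1 + c^2)
 h(c) = sqrt(C1 + c^2)


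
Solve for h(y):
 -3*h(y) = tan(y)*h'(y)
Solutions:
 h(y) = C1/sin(y)^3


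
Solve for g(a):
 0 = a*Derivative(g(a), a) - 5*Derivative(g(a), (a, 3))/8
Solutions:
 g(a) = C1 + Integral(C2*airyai(2*5^(2/3)*a/5) + C3*airybi(2*5^(2/3)*a/5), a)


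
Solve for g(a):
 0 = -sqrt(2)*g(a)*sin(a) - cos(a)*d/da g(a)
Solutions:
 g(a) = C1*cos(a)^(sqrt(2))


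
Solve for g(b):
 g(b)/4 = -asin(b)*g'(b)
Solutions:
 g(b) = C1*exp(-Integral(1/asin(b), b)/4)


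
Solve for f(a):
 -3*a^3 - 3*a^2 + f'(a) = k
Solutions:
 f(a) = C1 + 3*a^4/4 + a^3 + a*k


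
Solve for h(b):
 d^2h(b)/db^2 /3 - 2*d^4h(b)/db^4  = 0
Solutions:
 h(b) = C1 + C2*b + C3*exp(-sqrt(6)*b/6) + C4*exp(sqrt(6)*b/6)


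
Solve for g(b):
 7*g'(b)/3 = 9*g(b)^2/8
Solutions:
 g(b) = -56/(C1 + 27*b)


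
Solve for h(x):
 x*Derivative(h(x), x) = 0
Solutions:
 h(x) = C1


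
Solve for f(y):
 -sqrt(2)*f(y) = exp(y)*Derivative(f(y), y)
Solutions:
 f(y) = C1*exp(sqrt(2)*exp(-y))


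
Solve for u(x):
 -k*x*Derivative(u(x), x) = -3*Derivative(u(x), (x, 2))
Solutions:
 u(x) = Piecewise((-sqrt(6)*sqrt(pi)*C1*erf(sqrt(6)*x*sqrt(-k)/6)/(2*sqrt(-k)) - C2, (k > 0) | (k < 0)), (-C1*x - C2, True))


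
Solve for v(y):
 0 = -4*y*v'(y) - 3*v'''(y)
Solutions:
 v(y) = C1 + Integral(C2*airyai(-6^(2/3)*y/3) + C3*airybi(-6^(2/3)*y/3), y)


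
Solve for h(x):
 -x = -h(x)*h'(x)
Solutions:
 h(x) = -sqrt(C1 + x^2)
 h(x) = sqrt(C1 + x^2)


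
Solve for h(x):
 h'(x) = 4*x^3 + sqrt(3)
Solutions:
 h(x) = C1 + x^4 + sqrt(3)*x


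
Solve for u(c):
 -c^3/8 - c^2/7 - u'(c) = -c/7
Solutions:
 u(c) = C1 - c^4/32 - c^3/21 + c^2/14


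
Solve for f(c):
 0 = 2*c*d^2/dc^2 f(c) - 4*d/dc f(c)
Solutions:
 f(c) = C1 + C2*c^3


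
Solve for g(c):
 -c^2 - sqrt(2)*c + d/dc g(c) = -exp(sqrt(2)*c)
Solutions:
 g(c) = C1 + c^3/3 + sqrt(2)*c^2/2 - sqrt(2)*exp(sqrt(2)*c)/2


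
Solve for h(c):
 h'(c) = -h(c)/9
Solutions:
 h(c) = C1*exp(-c/9)


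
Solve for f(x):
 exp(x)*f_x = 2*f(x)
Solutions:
 f(x) = C1*exp(-2*exp(-x))


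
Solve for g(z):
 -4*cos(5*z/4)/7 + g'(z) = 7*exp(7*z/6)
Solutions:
 g(z) = C1 + 6*exp(7*z/6) + 16*sin(5*z/4)/35


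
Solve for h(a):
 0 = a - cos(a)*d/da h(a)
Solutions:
 h(a) = C1 + Integral(a/cos(a), a)


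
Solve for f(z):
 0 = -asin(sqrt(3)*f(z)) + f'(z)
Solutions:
 Integral(1/asin(sqrt(3)*_y), (_y, f(z))) = C1 + z


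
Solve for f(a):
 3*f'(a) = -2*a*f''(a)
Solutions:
 f(a) = C1 + C2/sqrt(a)


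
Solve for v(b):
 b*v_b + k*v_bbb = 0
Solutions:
 v(b) = C1 + Integral(C2*airyai(b*(-1/k)^(1/3)) + C3*airybi(b*(-1/k)^(1/3)), b)


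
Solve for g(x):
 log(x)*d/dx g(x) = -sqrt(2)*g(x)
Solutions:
 g(x) = C1*exp(-sqrt(2)*li(x))


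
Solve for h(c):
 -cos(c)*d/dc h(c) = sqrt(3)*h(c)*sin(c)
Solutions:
 h(c) = C1*cos(c)^(sqrt(3))


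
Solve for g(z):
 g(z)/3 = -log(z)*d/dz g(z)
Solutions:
 g(z) = C1*exp(-li(z)/3)


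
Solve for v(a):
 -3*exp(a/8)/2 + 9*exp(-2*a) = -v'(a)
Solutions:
 v(a) = C1 + 12*exp(a/8) + 9*exp(-2*a)/2


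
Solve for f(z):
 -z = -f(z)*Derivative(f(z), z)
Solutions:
 f(z) = -sqrt(C1 + z^2)
 f(z) = sqrt(C1 + z^2)


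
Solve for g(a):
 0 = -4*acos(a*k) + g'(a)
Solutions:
 g(a) = C1 + 4*Piecewise((a*acos(a*k) - sqrt(-a^2*k^2 + 1)/k, Ne(k, 0)), (pi*a/2, True))


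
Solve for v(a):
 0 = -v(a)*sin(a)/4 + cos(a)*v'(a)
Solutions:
 v(a) = C1/cos(a)^(1/4)


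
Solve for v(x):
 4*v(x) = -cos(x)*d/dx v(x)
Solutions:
 v(x) = C1*(sin(x)^2 - 2*sin(x) + 1)/(sin(x)^2 + 2*sin(x) + 1)


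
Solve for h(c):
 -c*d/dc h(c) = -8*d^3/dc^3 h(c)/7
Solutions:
 h(c) = C1 + Integral(C2*airyai(7^(1/3)*c/2) + C3*airybi(7^(1/3)*c/2), c)


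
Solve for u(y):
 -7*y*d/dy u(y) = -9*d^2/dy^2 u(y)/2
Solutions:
 u(y) = C1 + C2*erfi(sqrt(7)*y/3)


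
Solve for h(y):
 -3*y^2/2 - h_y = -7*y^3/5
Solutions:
 h(y) = C1 + 7*y^4/20 - y^3/2


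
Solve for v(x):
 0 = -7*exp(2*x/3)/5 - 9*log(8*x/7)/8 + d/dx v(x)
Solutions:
 v(x) = C1 + 9*x*log(x)/8 + 9*x*(-log(7) - 1 + 3*log(2))/8 + 21*exp(2*x/3)/10


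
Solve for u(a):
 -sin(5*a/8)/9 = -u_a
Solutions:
 u(a) = C1 - 8*cos(5*a/8)/45


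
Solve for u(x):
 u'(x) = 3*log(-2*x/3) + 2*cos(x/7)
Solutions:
 u(x) = C1 + 3*x*log(-x) - 3*x*log(3) - 3*x + 3*x*log(2) + 14*sin(x/7)


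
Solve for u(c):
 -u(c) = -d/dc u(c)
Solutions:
 u(c) = C1*exp(c)


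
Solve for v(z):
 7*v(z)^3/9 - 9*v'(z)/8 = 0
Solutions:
 v(z) = -9*sqrt(2)*sqrt(-1/(C1 + 56*z))/2
 v(z) = 9*sqrt(2)*sqrt(-1/(C1 + 56*z))/2


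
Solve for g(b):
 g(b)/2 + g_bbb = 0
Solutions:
 g(b) = C3*exp(-2^(2/3)*b/2) + (C1*sin(2^(2/3)*sqrt(3)*b/4) + C2*cos(2^(2/3)*sqrt(3)*b/4))*exp(2^(2/3)*b/4)


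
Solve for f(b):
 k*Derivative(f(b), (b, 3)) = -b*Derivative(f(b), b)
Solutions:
 f(b) = C1 + Integral(C2*airyai(b*(-1/k)^(1/3)) + C3*airybi(b*(-1/k)^(1/3)), b)


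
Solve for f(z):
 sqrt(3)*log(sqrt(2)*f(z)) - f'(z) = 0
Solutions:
 -2*sqrt(3)*Integral(1/(2*log(_y) + log(2)), (_y, f(z)))/3 = C1 - z


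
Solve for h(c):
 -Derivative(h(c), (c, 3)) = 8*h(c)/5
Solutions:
 h(c) = C3*exp(-2*5^(2/3)*c/5) + (C1*sin(sqrt(3)*5^(2/3)*c/5) + C2*cos(sqrt(3)*5^(2/3)*c/5))*exp(5^(2/3)*c/5)


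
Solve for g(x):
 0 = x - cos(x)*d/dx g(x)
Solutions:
 g(x) = C1 + Integral(x/cos(x), x)


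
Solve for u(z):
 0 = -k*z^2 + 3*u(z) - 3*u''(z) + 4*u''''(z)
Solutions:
 u(z) = k*z^2/3 + 2*k/3 + (C1*sin(sqrt(2)*3^(1/4)*z*sin(atan(sqrt(39)/3)/2)/2) + C2*cos(sqrt(2)*3^(1/4)*z*sin(atan(sqrt(39)/3)/2)/2))*exp(-sqrt(2)*3^(1/4)*z*cos(atan(sqrt(39)/3)/2)/2) + (C3*sin(sqrt(2)*3^(1/4)*z*sin(atan(sqrt(39)/3)/2)/2) + C4*cos(sqrt(2)*3^(1/4)*z*sin(atan(sqrt(39)/3)/2)/2))*exp(sqrt(2)*3^(1/4)*z*cos(atan(sqrt(39)/3)/2)/2)


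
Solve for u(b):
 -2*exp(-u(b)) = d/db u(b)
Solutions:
 u(b) = log(C1 - 2*b)


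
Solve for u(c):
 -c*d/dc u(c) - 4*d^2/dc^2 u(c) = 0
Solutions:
 u(c) = C1 + C2*erf(sqrt(2)*c/4)


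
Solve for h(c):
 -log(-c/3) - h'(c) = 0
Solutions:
 h(c) = C1 - c*log(-c) + c*(1 + log(3))


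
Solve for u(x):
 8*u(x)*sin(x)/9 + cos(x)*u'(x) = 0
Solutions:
 u(x) = C1*cos(x)^(8/9)


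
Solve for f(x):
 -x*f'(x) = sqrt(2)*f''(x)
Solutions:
 f(x) = C1 + C2*erf(2^(1/4)*x/2)


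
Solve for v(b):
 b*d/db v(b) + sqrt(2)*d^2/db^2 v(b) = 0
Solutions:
 v(b) = C1 + C2*erf(2^(1/4)*b/2)


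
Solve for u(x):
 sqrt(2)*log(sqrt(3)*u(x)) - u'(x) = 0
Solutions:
 -sqrt(2)*Integral(1/(2*log(_y) + log(3)), (_y, u(x))) = C1 - x


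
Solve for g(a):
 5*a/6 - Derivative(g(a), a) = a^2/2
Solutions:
 g(a) = C1 - a^3/6 + 5*a^2/12


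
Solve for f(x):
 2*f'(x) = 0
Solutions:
 f(x) = C1


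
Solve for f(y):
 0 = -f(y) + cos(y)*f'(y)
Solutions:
 f(y) = C1*sqrt(sin(y) + 1)/sqrt(sin(y) - 1)


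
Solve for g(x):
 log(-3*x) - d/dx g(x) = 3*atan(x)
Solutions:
 g(x) = C1 + x*log(-x) - 3*x*atan(x) - x + x*log(3) + 3*log(x^2 + 1)/2


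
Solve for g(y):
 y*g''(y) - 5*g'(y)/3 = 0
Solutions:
 g(y) = C1 + C2*y^(8/3)


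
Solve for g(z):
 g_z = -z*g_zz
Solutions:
 g(z) = C1 + C2*log(z)


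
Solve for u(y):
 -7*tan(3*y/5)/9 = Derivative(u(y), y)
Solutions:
 u(y) = C1 + 35*log(cos(3*y/5))/27


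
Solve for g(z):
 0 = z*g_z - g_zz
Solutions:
 g(z) = C1 + C2*erfi(sqrt(2)*z/2)


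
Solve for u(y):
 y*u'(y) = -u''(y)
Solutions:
 u(y) = C1 + C2*erf(sqrt(2)*y/2)


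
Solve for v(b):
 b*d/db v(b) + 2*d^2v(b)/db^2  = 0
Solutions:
 v(b) = C1 + C2*erf(b/2)


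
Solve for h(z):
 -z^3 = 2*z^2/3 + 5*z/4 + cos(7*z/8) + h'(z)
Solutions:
 h(z) = C1 - z^4/4 - 2*z^3/9 - 5*z^2/8 - 8*sin(7*z/8)/7


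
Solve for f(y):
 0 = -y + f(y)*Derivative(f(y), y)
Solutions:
 f(y) = -sqrt(C1 + y^2)
 f(y) = sqrt(C1 + y^2)


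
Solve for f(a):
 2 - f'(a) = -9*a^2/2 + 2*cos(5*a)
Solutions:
 f(a) = C1 + 3*a^3/2 + 2*a - 2*sin(5*a)/5


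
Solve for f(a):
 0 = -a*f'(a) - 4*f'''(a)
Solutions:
 f(a) = C1 + Integral(C2*airyai(-2^(1/3)*a/2) + C3*airybi(-2^(1/3)*a/2), a)


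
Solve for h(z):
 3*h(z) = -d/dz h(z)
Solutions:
 h(z) = C1*exp(-3*z)


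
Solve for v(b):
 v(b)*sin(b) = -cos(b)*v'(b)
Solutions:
 v(b) = C1*cos(b)


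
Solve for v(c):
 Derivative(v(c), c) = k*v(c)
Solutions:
 v(c) = C1*exp(c*k)


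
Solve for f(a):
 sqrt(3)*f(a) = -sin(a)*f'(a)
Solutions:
 f(a) = C1*(cos(a) + 1)^(sqrt(3)/2)/(cos(a) - 1)^(sqrt(3)/2)


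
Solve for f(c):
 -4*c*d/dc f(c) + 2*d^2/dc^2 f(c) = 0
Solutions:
 f(c) = C1 + C2*erfi(c)


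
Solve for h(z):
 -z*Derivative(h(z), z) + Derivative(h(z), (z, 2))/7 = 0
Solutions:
 h(z) = C1 + C2*erfi(sqrt(14)*z/2)


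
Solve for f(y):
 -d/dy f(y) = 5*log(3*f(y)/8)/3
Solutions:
 -3*Integral(1/(-log(_y) - log(3) + 3*log(2)), (_y, f(y)))/5 = C1 - y


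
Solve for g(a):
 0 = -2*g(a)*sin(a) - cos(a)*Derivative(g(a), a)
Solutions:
 g(a) = C1*cos(a)^2


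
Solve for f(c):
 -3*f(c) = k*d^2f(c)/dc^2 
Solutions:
 f(c) = C1*exp(-sqrt(3)*c*sqrt(-1/k)) + C2*exp(sqrt(3)*c*sqrt(-1/k))


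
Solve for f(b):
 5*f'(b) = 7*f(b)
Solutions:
 f(b) = C1*exp(7*b/5)


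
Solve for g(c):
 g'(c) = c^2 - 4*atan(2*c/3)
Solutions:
 g(c) = C1 + c^3/3 - 4*c*atan(2*c/3) + 3*log(4*c^2 + 9)


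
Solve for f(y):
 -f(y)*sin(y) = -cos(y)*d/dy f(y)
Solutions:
 f(y) = C1/cos(y)


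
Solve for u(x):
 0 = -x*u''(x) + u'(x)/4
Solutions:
 u(x) = C1 + C2*x^(5/4)


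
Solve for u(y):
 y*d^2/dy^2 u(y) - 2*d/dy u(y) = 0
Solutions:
 u(y) = C1 + C2*y^3


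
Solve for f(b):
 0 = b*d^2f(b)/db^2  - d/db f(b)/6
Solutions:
 f(b) = C1 + C2*b^(7/6)


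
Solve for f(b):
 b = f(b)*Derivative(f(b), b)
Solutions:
 f(b) = -sqrt(C1 + b^2)
 f(b) = sqrt(C1 + b^2)


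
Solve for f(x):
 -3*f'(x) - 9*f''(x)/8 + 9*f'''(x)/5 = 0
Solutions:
 f(x) = C1 + C2*exp(x*(15 - sqrt(4065))/48) + C3*exp(x*(15 + sqrt(4065))/48)


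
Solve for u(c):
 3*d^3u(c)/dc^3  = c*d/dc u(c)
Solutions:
 u(c) = C1 + Integral(C2*airyai(3^(2/3)*c/3) + C3*airybi(3^(2/3)*c/3), c)


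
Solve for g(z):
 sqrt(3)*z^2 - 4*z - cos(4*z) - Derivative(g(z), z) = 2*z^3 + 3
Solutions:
 g(z) = C1 - z^4/2 + sqrt(3)*z^3/3 - 2*z^2 - 3*z - sin(4*z)/4


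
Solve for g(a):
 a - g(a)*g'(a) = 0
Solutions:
 g(a) = -sqrt(C1 + a^2)
 g(a) = sqrt(C1 + a^2)


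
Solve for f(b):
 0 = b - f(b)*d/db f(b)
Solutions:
 f(b) = -sqrt(C1 + b^2)
 f(b) = sqrt(C1 + b^2)


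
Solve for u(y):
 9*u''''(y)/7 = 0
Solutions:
 u(y) = C1 + C2*y + C3*y^2 + C4*y^3


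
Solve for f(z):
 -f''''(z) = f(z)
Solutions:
 f(z) = (C1*sin(sqrt(2)*z/2) + C2*cos(sqrt(2)*z/2))*exp(-sqrt(2)*z/2) + (C3*sin(sqrt(2)*z/2) + C4*cos(sqrt(2)*z/2))*exp(sqrt(2)*z/2)


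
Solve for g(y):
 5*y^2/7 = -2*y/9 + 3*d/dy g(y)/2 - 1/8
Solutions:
 g(y) = C1 + 10*y^3/63 + 2*y^2/27 + y/12


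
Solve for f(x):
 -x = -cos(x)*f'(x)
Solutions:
 f(x) = C1 + Integral(x/cos(x), x)


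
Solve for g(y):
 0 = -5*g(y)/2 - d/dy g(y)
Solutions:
 g(y) = C1*exp(-5*y/2)


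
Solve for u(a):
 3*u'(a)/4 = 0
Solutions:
 u(a) = C1


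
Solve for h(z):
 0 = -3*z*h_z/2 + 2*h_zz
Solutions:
 h(z) = C1 + C2*erfi(sqrt(6)*z/4)
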